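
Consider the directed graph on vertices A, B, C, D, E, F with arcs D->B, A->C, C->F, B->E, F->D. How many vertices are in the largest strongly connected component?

1

{D} is an SCC by itself.
{A} is an SCC by itself.
{B} is an SCC by itself.
{F} is an SCC by itself.
{E} is an SCC by itself.
(and 1 more singleton SCC)
The largest has 1 vertex.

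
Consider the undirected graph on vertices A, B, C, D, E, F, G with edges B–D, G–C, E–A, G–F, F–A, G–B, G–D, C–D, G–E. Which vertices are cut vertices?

G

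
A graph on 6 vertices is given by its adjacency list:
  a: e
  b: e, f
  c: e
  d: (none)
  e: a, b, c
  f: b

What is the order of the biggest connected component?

d is isolated — a component by itself.
Starting from a we can reach a, b, c, e, f. That is one component of size 5.
The largest has 5 vertices.

5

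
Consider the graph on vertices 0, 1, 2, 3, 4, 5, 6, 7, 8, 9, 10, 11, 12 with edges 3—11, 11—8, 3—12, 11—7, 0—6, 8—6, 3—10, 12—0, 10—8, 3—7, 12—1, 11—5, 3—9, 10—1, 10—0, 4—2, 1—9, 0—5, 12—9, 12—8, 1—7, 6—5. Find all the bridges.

The edges on the cycle 3-11-5-6-8-12-3 are not bridges since each lies on that cycle.
But removing 4—2 disconnects 4 from 2 — this is a bridge.

2-4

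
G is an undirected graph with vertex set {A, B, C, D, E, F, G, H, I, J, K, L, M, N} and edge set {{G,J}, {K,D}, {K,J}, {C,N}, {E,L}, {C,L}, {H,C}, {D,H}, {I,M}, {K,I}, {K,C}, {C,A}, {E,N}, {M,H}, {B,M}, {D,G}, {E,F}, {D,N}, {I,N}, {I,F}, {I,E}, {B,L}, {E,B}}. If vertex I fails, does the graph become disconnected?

No

Deleting I leaves 1 component (was 1) (its neighbors E, F, K, M, N remain connected to each other), so I is not a cut vertex.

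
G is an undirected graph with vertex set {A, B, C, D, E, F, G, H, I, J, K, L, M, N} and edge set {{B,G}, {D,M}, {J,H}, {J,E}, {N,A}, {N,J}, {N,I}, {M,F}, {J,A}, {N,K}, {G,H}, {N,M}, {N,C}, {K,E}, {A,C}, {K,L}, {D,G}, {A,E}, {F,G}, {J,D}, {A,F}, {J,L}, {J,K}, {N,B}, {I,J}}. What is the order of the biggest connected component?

14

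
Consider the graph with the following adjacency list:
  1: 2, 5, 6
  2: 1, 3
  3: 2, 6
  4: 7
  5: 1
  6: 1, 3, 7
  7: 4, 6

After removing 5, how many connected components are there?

1

With 5 gone, the remaining components are: {1, 2, 3, 4, 6, 7}.
That is 1 component.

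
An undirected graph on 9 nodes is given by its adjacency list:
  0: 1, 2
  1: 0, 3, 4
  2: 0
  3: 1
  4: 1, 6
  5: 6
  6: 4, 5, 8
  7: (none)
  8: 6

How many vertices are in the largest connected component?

8

7 is isolated — a component by itself.
Starting from 0 we can reach 0, 1, 2, 3, 4, 5, 6, 8. That is one component of size 8.
The largest has 8 vertices.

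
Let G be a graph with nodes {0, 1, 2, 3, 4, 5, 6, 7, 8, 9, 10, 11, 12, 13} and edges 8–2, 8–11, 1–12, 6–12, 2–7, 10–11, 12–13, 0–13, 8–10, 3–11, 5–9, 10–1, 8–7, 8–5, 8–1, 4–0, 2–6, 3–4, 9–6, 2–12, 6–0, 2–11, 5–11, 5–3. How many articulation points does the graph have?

0

Removing 2, for instance, still leaves 1 component. No single vertex removal increases the component count — the graph has no articulation points.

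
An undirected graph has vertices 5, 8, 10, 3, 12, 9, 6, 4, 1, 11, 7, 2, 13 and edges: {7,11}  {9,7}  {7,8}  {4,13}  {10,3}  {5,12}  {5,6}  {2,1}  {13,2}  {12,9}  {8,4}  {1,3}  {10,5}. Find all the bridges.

11-7, 5-6

The edges on the cycle 10-5-12-9-7-8-4-13-2-1-3-10 are not bridges since each lies on that cycle.
But removing 5-6 disconnects 5 from 6; removing 11-7 disconnects 11 from 7 — these are bridges.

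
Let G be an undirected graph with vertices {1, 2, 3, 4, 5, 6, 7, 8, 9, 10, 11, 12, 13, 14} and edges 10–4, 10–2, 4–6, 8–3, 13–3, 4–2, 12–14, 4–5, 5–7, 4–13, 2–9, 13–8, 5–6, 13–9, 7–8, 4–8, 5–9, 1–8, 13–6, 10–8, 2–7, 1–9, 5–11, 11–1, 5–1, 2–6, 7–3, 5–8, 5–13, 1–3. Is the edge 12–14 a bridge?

Yes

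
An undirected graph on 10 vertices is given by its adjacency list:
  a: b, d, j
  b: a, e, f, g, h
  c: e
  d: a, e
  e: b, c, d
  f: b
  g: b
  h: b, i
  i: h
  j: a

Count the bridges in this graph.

The edges on the cycle a-b-e-d-a are not bridges since each lies on that cycle.
But removing b-g disconnects b from g; removing e-c disconnects e from c; removing f-b disconnects f from b; removing b-h disconnects b from h — these are bridges.
In total 6 edges are bridges.

6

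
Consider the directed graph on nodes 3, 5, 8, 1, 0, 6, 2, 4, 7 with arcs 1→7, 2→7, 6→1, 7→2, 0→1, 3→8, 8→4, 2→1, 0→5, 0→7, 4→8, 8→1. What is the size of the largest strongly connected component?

3

{1, 2, 7} are all mutually reachable — one SCC of size 3.
{4, 8} are all mutually reachable — one SCC of size 2.
{5} is an SCC by itself.
{0} is an SCC by itself.
{3} is an SCC by itself.
(and 1 more singleton SCC)
The largest has 3 vertices.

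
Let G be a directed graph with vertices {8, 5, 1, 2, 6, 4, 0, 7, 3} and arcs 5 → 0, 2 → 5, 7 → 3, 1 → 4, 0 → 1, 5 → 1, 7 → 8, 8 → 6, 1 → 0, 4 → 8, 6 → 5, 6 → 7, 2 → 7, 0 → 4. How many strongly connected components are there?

3

{0, 1, 4, 5, 6, 7, 8} are all mutually reachable — one SCC of size 7.
{2} is an SCC by itself.
{3} is an SCC by itself.
That gives 3 strongly connected components.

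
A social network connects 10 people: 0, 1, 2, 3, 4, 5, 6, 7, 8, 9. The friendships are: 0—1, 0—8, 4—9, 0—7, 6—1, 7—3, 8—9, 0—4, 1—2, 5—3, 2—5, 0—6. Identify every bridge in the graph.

none

The edges on the cycle 0-6-1-0 are not bridges since each lies on that cycle.
Every edge lies on some cycle, so there are no bridges.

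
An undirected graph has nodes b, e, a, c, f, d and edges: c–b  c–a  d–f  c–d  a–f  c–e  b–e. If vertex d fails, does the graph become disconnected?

No

Deleting d leaves 1 component (was 1) (its neighbors c, f remain connected to each other), so d is not a cut vertex.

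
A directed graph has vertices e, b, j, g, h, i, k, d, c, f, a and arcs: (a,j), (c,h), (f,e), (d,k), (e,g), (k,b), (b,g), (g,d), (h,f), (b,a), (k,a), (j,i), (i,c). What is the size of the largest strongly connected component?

{a, b, c, d, e, f, g, h, i, j, k} are all mutually reachable — one SCC of size 11.
The largest has 11 vertices.

11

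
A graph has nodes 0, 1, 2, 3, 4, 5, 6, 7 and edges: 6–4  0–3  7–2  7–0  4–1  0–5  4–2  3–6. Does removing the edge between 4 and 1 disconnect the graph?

Yes

Removing 4–1 leaves no path between 4 and 1: the component count goes from 1 to 2. So it is a bridge.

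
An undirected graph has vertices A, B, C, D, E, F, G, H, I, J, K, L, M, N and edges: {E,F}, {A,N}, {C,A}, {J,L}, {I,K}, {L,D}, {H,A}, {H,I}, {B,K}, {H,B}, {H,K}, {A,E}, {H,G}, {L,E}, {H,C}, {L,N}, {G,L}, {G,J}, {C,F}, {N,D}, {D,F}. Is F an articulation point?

No

Deleting F leaves 2 components (was 2), so F is not a cut vertex.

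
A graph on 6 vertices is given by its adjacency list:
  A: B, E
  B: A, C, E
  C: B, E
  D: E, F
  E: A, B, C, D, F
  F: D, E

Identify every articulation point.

E

Removing E increases the component count from 1 to 2, so E is a cut vertex.
By contrast removing F leaves 1 component; it is not a cut vertex. No other vertex is a cut vertex either.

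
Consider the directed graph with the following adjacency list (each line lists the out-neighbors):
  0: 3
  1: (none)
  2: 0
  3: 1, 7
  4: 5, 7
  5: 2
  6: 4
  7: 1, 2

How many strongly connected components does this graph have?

{0, 2, 3, 7} are all mutually reachable — one SCC of size 4.
{6} is an SCC by itself.
{1} is an SCC by itself.
{5} is an SCC by itself.
{4} is an SCC by itself.
That gives 5 strongly connected components.

5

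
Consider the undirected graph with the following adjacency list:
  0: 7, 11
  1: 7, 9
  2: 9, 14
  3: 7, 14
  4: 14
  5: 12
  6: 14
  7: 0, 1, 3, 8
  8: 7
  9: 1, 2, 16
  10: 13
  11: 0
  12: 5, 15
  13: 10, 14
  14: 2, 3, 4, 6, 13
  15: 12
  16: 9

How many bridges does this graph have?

The edges on the cycle 14-2-9-1-7-3-14 are not bridges since each lies on that cycle.
But removing 10-13 disconnects 10 from 13; removing 9-16 disconnects 9 from 16; removing 14-13 disconnects 14 from 13; removing 14-4 disconnects 14 from 4 — these are bridges.
In total 10 edges are bridges.

10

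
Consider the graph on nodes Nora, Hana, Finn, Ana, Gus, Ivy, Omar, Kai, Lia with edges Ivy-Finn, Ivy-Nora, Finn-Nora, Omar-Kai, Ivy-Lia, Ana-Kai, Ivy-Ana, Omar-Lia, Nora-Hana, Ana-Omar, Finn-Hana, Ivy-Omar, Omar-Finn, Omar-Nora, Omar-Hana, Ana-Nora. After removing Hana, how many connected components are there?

With Hana gone, the remaining components are: {Gus}; {Ana, Ivy, Kai, Lia, Finn, Nora, Omar}.
That is 2 components.

2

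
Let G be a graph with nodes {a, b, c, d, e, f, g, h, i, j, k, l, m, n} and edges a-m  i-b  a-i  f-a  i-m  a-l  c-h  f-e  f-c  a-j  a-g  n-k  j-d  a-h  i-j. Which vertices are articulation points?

Removing a increases the component count from 2 to 5, so a is a cut vertex.
Removing f increases the component count from 2 to 3, so f is a cut vertex.
Removing i increases the component count from 2 to 3, so i is a cut vertex.
Likewise j is a cut vertex.
By contrast removing l leaves 2 components; it is not a cut vertex. No other vertex is a cut vertex either.

a, f, i, j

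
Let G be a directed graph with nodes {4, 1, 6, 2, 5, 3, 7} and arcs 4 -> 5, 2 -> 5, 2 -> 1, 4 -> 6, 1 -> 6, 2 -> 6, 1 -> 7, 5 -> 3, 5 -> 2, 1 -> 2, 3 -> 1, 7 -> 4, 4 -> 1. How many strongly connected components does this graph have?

{1, 2, 3, 4, 5, 7} are all mutually reachable — one SCC of size 6.
{6} is an SCC by itself.
That gives 2 strongly connected components.

2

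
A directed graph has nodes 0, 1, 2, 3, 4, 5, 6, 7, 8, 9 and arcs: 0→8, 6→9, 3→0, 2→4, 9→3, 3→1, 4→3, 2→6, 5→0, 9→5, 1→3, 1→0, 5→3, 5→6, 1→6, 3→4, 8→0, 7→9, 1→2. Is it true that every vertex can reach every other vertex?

There is no directed path from 5 to 7, so the graph is not strongly connected.

No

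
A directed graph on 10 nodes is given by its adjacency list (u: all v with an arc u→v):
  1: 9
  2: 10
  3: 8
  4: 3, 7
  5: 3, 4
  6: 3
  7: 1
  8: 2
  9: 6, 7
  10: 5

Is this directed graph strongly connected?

Yes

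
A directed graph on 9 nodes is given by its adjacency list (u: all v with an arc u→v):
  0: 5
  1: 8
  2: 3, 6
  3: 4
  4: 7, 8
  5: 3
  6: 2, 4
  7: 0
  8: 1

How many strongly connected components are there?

{0, 3, 4, 5, 7} are all mutually reachable — one SCC of size 5.
{1, 8} are all mutually reachable — one SCC of size 2.
{2, 6} are all mutually reachable — one SCC of size 2.
That gives 3 strongly connected components.

3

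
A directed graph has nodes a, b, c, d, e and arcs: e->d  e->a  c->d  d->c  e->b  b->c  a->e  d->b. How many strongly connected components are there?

2

{b, c, d} are all mutually reachable — one SCC of size 3.
{a, e} are all mutually reachable — one SCC of size 2.
That gives 2 strongly connected components.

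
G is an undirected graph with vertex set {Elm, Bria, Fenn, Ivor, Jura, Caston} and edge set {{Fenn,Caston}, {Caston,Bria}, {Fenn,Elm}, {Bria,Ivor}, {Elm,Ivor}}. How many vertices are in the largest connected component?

5

Jura is isolated — a component by itself.
Starting from Elm we can reach Elm, Bria, Fenn, Ivor, Caston. That is one component of size 5.
The largest has 5 vertices.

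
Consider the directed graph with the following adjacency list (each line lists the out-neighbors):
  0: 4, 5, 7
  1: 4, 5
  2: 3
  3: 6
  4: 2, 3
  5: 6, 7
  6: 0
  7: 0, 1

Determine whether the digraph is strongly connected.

Yes

From 4 we can reach every vertex (0, 1, 2, 3, 4, 5, 6, 7), and every vertex can reach 4 (0, 1, 2, 3, 4, 5, 6, 7). So the whole graph is one strongly connected component.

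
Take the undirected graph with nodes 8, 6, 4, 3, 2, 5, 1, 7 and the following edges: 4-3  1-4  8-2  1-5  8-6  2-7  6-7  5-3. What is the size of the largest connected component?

4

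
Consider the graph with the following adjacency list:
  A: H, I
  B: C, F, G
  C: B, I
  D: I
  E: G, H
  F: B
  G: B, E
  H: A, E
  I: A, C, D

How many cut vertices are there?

Removing B increases the component count from 1 to 2, so B is a cut vertex.
Removing I increases the component count from 1 to 2, so I is a cut vertex.
By contrast removing F leaves 1 component; it is not a cut vertex. No other vertex is a cut vertex either.

2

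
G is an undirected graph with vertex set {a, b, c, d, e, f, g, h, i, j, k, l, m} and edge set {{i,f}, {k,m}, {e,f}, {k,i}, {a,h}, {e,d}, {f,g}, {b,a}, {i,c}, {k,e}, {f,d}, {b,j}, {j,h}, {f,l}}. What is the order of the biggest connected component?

9

Starting from a we can reach a, b, h, j. That is one component of size 4.
Starting from c we can reach c, d, e, f, g, i, k, l, m. That is one component of size 9.
The largest has 9 vertices.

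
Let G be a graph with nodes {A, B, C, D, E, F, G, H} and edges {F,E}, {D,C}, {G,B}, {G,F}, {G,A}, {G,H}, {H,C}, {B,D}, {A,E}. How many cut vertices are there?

Removing G increases the component count from 1 to 2, so G is a cut vertex.
By contrast removing C leaves 1 component; it is not a cut vertex. No other vertex is a cut vertex either.

1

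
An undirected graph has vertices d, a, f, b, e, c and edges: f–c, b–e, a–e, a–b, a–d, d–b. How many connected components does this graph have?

Starting from c we can reach c, f. That is one component of size 2.
Starting from a we can reach a, b, d, e. That is one component of size 4.
Total: 2 components.

2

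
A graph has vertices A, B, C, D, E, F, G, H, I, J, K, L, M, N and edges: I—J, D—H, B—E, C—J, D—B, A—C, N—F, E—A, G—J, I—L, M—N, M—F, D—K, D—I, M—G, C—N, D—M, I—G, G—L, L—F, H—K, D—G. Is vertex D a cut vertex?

Yes

Deleting D raises the number of components from 1 to 2, so D is a cut vertex.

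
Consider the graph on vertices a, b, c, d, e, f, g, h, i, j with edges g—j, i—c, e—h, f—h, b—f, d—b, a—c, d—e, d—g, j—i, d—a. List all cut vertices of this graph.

d

Removing d increases the component count from 1 to 2, so d is a cut vertex.
By contrast removing e leaves 1 component; it is not a cut vertex. No other vertex is a cut vertex either.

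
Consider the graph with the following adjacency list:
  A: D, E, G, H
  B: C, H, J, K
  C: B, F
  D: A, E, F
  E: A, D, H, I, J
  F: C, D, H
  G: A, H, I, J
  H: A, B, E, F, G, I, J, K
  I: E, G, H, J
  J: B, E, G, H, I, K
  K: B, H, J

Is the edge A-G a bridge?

After removing A-G, the path A-H-G still connects them, so the edge is not a bridge.

No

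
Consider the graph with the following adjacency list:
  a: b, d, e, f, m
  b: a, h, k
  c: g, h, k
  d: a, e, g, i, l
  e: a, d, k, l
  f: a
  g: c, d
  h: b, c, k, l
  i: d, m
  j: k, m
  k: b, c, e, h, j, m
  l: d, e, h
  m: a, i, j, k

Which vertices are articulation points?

Removing a increases the component count from 1 to 2, so a is a cut vertex.
By contrast removing i leaves 1 component; it is not a cut vertex. No other vertex is a cut vertex either.

a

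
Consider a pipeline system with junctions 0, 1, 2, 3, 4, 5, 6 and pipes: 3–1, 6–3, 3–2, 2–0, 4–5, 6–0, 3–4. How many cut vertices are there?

Removing 3 increases the component count from 1 to 3, so 3 is a cut vertex.
Removing 4 increases the component count from 1 to 2, so 4 is a cut vertex.
By contrast removing 1 leaves 1 component; it is not a cut vertex. No other vertex is a cut vertex either.

2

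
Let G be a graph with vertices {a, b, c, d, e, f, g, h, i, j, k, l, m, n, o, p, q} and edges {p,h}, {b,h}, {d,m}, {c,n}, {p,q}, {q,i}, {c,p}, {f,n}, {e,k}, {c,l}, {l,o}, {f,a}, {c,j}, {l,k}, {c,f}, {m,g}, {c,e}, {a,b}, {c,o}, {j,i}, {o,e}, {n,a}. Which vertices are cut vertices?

c, m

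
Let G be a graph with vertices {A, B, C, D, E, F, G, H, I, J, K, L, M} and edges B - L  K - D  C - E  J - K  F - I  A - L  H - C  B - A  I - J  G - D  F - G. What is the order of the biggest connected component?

M is isolated — a component by itself.
Starting from C we can reach C, E, H. That is one component of size 3.
Starting from A we can reach A, B, L. That is one component of size 3.
Starting from D we can reach D, F, G, I, J, K. That is one component of size 6.
The largest has 6 vertices.

6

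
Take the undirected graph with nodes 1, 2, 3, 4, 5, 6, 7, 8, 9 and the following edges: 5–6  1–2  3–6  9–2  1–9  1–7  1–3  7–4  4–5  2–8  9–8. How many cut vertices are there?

1

Removing 1 increases the component count from 1 to 2, so 1 is a cut vertex.
By contrast removing 4 leaves 1 component; it is not a cut vertex. No other vertex is a cut vertex either.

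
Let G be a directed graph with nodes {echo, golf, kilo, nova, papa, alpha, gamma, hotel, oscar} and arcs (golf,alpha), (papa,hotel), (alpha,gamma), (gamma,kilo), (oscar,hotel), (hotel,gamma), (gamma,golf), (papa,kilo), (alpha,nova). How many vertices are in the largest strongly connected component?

3

{golf, alpha, gamma} are all mutually reachable — one SCC of size 3.
{oscar} is an SCC by itself.
{kilo} is an SCC by itself.
{hotel} is an SCC by itself.
{papa} is an SCC by itself.
(and 2 more singleton SCCs)
The largest has 3 vertices.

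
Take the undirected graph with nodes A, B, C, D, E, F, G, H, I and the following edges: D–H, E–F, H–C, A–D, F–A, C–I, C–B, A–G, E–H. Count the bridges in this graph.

The edges on the cycle E-F-A-D-H-E are not bridges since each lies on that cycle.
But removing C–I disconnects C from I; removing B–C disconnects B from C; removing H–C disconnects H from C; removing A–G disconnects A from G — these are bridges.
That makes 4 bridges.

4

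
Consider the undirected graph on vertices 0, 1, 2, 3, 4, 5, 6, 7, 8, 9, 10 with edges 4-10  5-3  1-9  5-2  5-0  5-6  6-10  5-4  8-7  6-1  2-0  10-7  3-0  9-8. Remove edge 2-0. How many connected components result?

1

2 and 0 are still connected via 2-5-0, so the component count stays at 1.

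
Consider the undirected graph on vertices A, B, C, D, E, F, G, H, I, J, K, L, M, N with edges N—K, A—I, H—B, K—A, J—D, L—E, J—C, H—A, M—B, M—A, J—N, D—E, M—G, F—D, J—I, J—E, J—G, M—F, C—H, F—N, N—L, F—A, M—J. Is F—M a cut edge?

No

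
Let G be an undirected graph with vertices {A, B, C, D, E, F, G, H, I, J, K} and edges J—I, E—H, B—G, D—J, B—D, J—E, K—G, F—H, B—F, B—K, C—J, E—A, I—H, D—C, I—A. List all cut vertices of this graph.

B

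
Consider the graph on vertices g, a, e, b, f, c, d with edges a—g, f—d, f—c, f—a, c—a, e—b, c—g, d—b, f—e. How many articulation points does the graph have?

1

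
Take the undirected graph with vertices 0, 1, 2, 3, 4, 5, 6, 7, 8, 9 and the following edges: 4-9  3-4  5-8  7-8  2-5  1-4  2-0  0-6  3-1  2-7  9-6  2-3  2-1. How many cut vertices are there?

1

Removing 2 increases the component count from 1 to 2, so 2 is a cut vertex.
By contrast removing 5 leaves 1 component; it is not a cut vertex. No other vertex is a cut vertex either.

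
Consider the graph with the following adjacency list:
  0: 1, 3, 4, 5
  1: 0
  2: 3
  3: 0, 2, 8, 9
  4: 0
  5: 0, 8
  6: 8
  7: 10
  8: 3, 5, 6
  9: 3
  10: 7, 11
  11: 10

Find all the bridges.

The edges on the cycle 8-5-0-3-8 are not bridges since each lies on that cycle.
But removing 3-9 disconnects 3 from 9; removing 1-0 disconnects 1 from 0; removing 8-6 disconnects 8 from 6; removing 11-10 disconnects 11 from 10 — these are bridges.
In total 7 edges are bridges.

0-1, 0-4, 10-11, 10-7, 2-3, 3-9, 6-8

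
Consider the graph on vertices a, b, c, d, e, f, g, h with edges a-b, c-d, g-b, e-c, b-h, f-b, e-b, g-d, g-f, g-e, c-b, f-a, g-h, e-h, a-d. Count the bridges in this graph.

0

The edges on the cycle g-e-c-b-a-f-g are not bridges since each lies on that cycle.
Every edge lies on some cycle, so there are no bridges.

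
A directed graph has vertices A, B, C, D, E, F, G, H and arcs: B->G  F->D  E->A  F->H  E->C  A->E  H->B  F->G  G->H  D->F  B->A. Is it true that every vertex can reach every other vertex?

No

There is no directed path from A to D, so the graph is not strongly connected.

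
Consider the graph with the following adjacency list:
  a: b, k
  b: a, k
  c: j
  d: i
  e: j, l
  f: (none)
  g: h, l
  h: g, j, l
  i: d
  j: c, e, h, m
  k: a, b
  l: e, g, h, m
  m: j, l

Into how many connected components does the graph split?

4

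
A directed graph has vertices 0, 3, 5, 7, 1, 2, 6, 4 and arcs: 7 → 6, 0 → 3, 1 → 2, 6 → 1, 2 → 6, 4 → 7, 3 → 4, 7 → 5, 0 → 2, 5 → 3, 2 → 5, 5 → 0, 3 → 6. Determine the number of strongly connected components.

{0, 1, 2, 3, 4, 5, 6, 7} are all mutually reachable — one SCC of size 8.
That gives 1 strongly connected component.

1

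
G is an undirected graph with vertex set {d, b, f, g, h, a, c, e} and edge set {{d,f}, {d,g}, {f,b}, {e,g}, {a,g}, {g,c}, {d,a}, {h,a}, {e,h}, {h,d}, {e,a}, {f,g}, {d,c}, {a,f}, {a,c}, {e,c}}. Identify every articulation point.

Removing f increases the component count from 1 to 2, so f is a cut vertex.
By contrast removing g leaves 1 component; it is not a cut vertex. No other vertex is a cut vertex either.

f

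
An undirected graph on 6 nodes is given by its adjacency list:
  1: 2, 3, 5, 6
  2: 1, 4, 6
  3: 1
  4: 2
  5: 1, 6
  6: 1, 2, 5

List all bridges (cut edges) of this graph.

The edges on the cycle 6-1-2-6 are not bridges since each lies on that cycle.
But removing 1-3 disconnects 1 from 3; removing 4-2 disconnects 4 from 2 — these are bridges.

1-3, 2-4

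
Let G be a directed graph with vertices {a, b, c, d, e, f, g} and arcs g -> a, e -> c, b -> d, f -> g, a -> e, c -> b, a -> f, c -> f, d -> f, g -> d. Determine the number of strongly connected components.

{a, b, c, d, e, f, g} are all mutually reachable — one SCC of size 7.
That gives 1 strongly connected component.

1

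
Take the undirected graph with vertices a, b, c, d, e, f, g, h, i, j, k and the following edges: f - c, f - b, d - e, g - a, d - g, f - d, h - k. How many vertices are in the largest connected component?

j is isolated — a component by itself.
i is isolated — a component by itself.
Starting from h we can reach h, k. That is one component of size 2.
Starting from a we can reach a, b, c, d, e, f, g. That is one component of size 7.
The largest has 7 vertices.

7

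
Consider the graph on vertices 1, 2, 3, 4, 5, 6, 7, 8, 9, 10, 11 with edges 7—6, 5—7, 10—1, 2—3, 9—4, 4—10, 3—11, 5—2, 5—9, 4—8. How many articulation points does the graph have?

7

Removing 2 increases the component count from 1 to 2, so 2 is a cut vertex.
Removing 3 increases the component count from 1 to 2, so 3 is a cut vertex.
Removing 4 increases the component count from 1 to 3, so 4 is a cut vertex.
Likewise 5, 7, 9, 10 are cut vertices.
By contrast removing 6 leaves 1 component; it is not a cut vertex. No other vertex is a cut vertex either.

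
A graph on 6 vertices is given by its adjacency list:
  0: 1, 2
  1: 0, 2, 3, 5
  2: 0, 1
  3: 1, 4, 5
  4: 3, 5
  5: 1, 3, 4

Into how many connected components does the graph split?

Starting from 0 we can reach 0, 1, 2, 3, 4, 5. That is one component of size 6.
Total: 1 component.

1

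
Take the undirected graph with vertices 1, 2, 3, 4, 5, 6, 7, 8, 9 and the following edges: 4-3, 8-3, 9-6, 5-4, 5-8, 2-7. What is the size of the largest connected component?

4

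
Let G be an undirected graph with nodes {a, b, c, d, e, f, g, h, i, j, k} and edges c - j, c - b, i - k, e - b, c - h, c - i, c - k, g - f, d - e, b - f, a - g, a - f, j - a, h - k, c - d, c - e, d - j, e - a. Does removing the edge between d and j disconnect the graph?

No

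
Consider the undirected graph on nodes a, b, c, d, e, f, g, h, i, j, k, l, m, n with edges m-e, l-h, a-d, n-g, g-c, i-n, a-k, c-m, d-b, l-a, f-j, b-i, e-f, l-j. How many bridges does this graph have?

2

The edges on the cycle l-a-d-b-i-n-g-c-m-e-f-j-l are not bridges since each lies on that cycle.
But removing l-h disconnects l from h; removing a-k disconnects a from k — these are bridges.
That makes 2 bridges.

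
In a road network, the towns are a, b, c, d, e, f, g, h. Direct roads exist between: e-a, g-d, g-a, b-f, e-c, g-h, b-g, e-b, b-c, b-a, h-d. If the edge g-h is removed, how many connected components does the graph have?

1

g and h are still connected via g-d-h, so the component count stays at 1.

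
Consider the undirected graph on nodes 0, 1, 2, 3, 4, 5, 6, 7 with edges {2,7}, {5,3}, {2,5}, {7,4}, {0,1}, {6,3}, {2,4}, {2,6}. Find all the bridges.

0-1

The edges on the cycle 2-7-4-2 are not bridges since each lies on that cycle.
But removing 0-1 disconnects 0 from 1 — this is a bridge.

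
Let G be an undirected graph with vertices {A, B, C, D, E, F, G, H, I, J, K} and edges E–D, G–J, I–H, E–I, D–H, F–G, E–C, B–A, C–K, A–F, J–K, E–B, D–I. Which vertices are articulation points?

Removing E increases the component count from 1 to 2, so E is a cut vertex.
By contrast removing C leaves 1 component; it is not a cut vertex. No other vertex is a cut vertex either.

E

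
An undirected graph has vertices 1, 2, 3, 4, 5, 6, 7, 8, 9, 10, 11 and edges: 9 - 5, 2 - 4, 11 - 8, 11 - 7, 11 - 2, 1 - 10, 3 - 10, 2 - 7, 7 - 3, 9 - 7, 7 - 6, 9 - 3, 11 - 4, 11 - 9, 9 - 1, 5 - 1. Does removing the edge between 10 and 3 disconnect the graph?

No

After removing 10 - 3, the path 10-1-9-3 still connects them, so the edge is not a bridge.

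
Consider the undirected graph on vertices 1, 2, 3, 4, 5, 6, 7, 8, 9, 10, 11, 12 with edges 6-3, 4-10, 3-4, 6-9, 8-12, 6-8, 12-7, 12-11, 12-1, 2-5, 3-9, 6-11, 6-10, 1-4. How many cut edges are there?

2

The edges on the cycle 6-8-12-1-4-10-6 are not bridges since each lies on that cycle.
But removing 12-7 disconnects 12 from 7; removing 2-5 disconnects 2 from 5 — these are bridges.
That makes 2 bridges.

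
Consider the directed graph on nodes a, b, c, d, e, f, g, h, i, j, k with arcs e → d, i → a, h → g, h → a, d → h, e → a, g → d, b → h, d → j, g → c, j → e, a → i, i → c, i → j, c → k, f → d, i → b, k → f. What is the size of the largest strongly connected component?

11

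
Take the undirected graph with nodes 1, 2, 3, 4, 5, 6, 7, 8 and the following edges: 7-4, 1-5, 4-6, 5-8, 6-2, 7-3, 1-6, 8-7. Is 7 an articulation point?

Yes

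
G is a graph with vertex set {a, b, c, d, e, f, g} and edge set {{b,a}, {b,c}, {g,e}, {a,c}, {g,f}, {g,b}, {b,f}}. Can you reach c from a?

From a we can reach a, b, c, e, f, g, which includes c.

Yes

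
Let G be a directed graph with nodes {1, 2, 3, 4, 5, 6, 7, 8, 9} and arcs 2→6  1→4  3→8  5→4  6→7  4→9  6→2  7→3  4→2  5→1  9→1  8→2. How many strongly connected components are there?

3

{2, 3, 6, 7, 8} are all mutually reachable — one SCC of size 5.
{1, 4, 9} are all mutually reachable — one SCC of size 3.
{5} is an SCC by itself.
That gives 3 strongly connected components.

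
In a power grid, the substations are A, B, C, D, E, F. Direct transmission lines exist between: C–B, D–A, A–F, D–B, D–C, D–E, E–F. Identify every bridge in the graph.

none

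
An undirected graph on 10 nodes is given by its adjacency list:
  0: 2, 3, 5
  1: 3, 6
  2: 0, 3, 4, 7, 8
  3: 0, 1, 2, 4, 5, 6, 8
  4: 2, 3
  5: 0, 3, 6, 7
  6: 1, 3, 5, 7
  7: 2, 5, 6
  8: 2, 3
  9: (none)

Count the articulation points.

0

Removing 3, for instance, still leaves 2 components. No single vertex removal increases the component count — the graph has no articulation points.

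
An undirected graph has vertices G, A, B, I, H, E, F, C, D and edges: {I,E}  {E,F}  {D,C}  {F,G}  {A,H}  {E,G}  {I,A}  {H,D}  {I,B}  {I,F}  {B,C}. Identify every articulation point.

I

Removing I increases the component count from 1 to 2, so I is a cut vertex.
By contrast removing G leaves 1 component; it is not a cut vertex. No other vertex is a cut vertex either.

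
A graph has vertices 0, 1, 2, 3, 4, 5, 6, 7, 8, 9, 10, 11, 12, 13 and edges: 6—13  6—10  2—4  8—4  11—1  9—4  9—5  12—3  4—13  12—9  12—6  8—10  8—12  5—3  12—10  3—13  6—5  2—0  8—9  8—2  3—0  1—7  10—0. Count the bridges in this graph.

The edges on the cycle 12-6-5-3-12 are not bridges since each lies on that cycle.
But removing 1—7 disconnects 1 from 7; removing 11—1 disconnects 11 from 1 — these are bridges.
That makes 2 bridges.

2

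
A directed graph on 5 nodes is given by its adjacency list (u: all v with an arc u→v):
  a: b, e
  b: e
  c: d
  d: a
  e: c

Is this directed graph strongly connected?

From a we can reach every vertex (a, b, c, d, e), and every vertex can reach a (a, b, c, d, e). So the whole graph is one strongly connected component.

Yes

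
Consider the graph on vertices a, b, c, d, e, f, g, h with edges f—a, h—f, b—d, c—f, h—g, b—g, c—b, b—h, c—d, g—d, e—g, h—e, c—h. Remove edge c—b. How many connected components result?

1

c and b are still connected via c-h-b, so the component count stays at 1.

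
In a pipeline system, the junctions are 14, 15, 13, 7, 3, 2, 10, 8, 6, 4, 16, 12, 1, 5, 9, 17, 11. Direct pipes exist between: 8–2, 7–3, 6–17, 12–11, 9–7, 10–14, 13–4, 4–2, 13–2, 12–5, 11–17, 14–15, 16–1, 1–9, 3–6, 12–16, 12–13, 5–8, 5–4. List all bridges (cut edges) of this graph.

The edges on the cycle 5-8-2-4-5 are not bridges since each lies on that cycle.
But removing 10–14 disconnects 10 from 14; removing 15–14 disconnects 15 from 14 — these are bridges.

10-14, 14-15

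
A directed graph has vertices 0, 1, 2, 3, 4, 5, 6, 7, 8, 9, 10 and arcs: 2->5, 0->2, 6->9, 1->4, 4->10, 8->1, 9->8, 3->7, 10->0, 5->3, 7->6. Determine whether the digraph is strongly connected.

From 6 we can reach every vertex (0, 1, 2, 3, 4, 5, 6, 7, 8, 9, 10), and every vertex can reach 6 (0, 1, 2, 3, 4, 5, 6, 7, 8, 9, 10). So the whole graph is one strongly connected component.

Yes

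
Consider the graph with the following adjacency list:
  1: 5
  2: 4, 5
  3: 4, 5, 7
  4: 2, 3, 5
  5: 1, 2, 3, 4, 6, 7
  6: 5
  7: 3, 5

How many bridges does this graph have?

2

The edges on the cycle 5-3-4-2-5 are not bridges since each lies on that cycle.
But removing 1-5 disconnects 1 from 5; removing 6-5 disconnects 6 from 5 — these are bridges.
That makes 2 bridges.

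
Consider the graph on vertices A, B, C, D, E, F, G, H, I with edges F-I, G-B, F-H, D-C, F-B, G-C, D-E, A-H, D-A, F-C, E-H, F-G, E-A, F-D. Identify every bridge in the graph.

F-I

The edges on the cycle F-G-B-F are not bridges since each lies on that cycle.
But removing I-F disconnects I from F — this is a bridge.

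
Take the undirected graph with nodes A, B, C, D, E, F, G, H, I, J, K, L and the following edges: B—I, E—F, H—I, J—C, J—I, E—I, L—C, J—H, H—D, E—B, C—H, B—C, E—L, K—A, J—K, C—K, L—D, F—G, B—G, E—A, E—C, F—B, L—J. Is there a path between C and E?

Yes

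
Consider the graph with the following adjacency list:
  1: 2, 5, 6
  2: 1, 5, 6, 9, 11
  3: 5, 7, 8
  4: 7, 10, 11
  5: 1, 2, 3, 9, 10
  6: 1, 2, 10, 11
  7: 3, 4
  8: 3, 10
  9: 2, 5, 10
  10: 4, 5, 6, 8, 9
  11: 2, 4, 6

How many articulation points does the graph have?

Removing 5, for instance, still leaves 1 component. No single vertex removal increases the component count — the graph has no articulation points.

0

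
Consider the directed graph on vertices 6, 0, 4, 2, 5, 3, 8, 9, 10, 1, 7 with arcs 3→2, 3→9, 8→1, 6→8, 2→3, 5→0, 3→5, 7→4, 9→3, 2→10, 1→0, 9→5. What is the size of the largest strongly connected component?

3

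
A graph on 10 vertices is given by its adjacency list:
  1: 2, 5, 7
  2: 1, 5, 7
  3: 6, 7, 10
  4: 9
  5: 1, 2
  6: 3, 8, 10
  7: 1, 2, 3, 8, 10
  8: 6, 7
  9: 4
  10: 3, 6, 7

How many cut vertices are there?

1

Removing 7 increases the component count from 2 to 3, so 7 is a cut vertex.
By contrast removing 6 leaves 2 components; it is not a cut vertex. No other vertex is a cut vertex either.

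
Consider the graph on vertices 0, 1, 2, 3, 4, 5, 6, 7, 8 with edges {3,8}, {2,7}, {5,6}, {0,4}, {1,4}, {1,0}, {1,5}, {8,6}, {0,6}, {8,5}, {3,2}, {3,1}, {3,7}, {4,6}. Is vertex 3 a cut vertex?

Yes

Deleting 3 raises the number of components from 1 to 2, so 3 is a cut vertex.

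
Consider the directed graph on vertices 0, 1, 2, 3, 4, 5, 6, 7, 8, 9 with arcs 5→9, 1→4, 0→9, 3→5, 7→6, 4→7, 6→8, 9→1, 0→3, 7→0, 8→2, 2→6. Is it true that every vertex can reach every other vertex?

There is no directed path from 2 to 7, so the graph is not strongly connected.

No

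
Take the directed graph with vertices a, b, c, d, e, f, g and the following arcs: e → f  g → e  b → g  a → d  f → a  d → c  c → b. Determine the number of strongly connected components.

1

{a, b, c, d, e, f, g} are all mutually reachable — one SCC of size 7.
That gives 1 strongly connected component.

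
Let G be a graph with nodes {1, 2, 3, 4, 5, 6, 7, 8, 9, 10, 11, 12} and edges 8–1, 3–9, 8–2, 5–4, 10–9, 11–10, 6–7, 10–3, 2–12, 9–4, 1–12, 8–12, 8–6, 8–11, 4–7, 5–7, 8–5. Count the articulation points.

1

Removing 8 increases the component count from 1 to 2, so 8 is a cut vertex.
By contrast removing 10 leaves 1 component; it is not a cut vertex. No other vertex is a cut vertex either.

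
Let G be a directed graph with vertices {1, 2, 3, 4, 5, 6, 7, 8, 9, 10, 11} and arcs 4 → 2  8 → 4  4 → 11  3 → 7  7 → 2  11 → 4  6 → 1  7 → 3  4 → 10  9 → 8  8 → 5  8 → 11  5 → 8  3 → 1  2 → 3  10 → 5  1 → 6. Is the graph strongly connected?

There is no directed path from 1 to 3, so the graph is not strongly connected.

No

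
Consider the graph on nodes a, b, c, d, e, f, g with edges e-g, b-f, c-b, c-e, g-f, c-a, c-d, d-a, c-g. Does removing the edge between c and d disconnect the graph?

After removing c-d, the path c-a-d still connects them, so the edge is not a bridge.

No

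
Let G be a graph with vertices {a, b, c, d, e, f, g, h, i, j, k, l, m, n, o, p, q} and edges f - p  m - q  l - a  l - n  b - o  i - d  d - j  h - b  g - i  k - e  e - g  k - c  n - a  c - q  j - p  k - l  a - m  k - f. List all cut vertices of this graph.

Removing b increases the component count from 2 to 3, so b is a cut vertex.
Removing k increases the component count from 2 to 3, so k is a cut vertex.
By contrast removing i leaves 2 components; it is not a cut vertex. No other vertex is a cut vertex either.

b, k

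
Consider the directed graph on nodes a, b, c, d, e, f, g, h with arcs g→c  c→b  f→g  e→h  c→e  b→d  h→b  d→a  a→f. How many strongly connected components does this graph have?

{a, b, c, d, e, f, g, h} are all mutually reachable — one SCC of size 8.
That gives 1 strongly connected component.

1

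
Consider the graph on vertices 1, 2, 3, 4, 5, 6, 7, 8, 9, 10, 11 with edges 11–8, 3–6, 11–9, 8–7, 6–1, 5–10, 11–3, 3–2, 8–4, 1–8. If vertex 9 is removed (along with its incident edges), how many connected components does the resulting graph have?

2

With 9 gone, the remaining components are: {5, 10}; {1, 2, 3, 4, 6, 7, 8, 11}.
That is 2 components.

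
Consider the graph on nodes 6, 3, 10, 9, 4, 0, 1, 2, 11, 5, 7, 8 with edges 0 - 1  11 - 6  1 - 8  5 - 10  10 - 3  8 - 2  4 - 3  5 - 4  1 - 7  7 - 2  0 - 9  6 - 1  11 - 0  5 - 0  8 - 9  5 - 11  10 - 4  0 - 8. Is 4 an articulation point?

No

Deleting 4 leaves 1 component (was 1) (its neighbors 3, 5, 10 remain connected to each other), so 4 is not a cut vertex.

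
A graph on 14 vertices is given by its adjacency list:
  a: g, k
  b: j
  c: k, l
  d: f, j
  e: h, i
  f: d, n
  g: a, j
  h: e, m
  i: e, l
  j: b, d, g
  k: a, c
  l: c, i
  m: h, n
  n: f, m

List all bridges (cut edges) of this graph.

The edges on the cycle j-g-a-k-c-l-i-e-h-m-n-f-d-j are not bridges since each lies on that cycle.
But removing j-b disconnects j from b — this is a bridge.

b-j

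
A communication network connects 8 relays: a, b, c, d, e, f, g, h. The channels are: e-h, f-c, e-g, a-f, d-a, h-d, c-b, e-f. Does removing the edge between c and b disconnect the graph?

Removing c-b leaves no path between c and b: the component count goes from 1 to 2. So it is a bridge.

Yes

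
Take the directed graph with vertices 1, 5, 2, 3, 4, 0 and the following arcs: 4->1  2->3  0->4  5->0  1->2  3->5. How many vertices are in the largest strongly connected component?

{0, 1, 2, 3, 4, 5} are all mutually reachable — one SCC of size 6.
The largest has 6 vertices.

6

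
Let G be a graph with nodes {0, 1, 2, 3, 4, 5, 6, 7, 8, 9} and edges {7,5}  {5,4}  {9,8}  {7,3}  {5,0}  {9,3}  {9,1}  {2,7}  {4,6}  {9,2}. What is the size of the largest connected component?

10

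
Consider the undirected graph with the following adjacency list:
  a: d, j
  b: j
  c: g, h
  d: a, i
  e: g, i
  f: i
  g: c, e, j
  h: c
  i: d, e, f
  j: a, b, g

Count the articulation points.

Removing c increases the component count from 1 to 2, so c is a cut vertex.
Removing g increases the component count from 1 to 2, so g is a cut vertex.
Removing i increases the component count from 1 to 2, so i is a cut vertex.
Likewise j is a cut vertex.
By contrast removing f leaves 1 component; it is not a cut vertex. No other vertex is a cut vertex either.

4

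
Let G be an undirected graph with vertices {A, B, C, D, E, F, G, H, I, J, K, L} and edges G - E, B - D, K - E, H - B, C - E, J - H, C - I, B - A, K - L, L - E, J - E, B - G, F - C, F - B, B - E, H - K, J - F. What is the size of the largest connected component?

12

Starting from A we can reach A, B, C, D, E, F, G, H, I, J, K, L. That is one component of size 12.
The largest has 12 vertices.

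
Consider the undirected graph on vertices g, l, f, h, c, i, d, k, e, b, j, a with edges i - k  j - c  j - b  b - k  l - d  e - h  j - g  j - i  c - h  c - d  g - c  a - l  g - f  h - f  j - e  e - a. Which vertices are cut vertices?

Removing j increases the component count from 1 to 2, so j is a cut vertex.
By contrast removing b leaves 1 component; it is not a cut vertex. No other vertex is a cut vertex either.

j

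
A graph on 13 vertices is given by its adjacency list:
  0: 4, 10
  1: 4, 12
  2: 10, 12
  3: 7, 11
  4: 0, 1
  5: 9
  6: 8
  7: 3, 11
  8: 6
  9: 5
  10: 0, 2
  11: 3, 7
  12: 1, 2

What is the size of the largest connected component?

Starting from 5 we can reach 5, 9. That is one component of size 2.
Starting from 6 we can reach 6, 8. That is one component of size 2.
Starting from 3 we can reach 3, 7, 11. That is one component of size 3.
Starting from 0 we can reach 0, 1, 2, 4, 10, 12. That is one component of size 6.
The largest has 6 vertices.

6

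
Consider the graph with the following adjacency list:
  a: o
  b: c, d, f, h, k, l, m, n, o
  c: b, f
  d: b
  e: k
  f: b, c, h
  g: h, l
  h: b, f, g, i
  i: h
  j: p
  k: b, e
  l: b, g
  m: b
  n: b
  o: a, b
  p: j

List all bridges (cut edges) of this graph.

The edges on the cycle b-h-g-l-b are not bridges since each lies on that cycle.
But removing b-n disconnects b from n; removing b-d disconnects b from d; removing b-k disconnects b from k; removing b-o disconnects b from o — these are bridges.
In total 9 edges are bridges.

a-o, b-d, b-k, b-m, b-n, b-o, e-k, h-i, j-p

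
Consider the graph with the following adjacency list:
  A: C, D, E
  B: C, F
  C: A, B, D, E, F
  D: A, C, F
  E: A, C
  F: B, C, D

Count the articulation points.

Removing B, for instance, still leaves 1 component. No single vertex removal increases the component count — the graph has no articulation points.

0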